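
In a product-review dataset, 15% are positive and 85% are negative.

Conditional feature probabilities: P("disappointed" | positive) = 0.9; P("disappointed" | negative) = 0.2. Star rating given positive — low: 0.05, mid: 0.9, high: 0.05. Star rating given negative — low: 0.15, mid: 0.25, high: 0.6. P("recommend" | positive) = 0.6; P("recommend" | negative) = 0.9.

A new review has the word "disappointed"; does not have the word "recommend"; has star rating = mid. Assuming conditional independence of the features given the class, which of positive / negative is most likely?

positive

positive: 0.15 × 0.9 × 0.9 × (1−0.6) = 0.0486
negative: 0.85 × 0.2 × 0.25 × (1−0.9) = 0.00425
Highest score → positive.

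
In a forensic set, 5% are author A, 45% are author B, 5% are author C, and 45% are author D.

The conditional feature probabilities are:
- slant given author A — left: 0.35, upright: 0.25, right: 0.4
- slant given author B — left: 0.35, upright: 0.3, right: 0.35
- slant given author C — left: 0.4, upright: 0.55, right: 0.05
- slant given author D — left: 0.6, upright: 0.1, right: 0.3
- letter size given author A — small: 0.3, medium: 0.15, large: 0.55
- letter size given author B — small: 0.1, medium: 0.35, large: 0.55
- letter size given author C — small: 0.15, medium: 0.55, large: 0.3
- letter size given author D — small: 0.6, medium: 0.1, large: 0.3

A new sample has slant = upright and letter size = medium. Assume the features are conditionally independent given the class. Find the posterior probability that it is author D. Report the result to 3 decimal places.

0.065

author A: 0.05 × 0.25 × 0.15 = 0.001875
author B: 0.45 × 0.3 × 0.35 = 0.04725
author C: 0.05 × 0.55 × 0.55 = 0.015125
author D: 0.45 × 0.1 × 0.1 = 0.0045
P(author D | x) = 0.0045 / 0.06875 ≈ 0.065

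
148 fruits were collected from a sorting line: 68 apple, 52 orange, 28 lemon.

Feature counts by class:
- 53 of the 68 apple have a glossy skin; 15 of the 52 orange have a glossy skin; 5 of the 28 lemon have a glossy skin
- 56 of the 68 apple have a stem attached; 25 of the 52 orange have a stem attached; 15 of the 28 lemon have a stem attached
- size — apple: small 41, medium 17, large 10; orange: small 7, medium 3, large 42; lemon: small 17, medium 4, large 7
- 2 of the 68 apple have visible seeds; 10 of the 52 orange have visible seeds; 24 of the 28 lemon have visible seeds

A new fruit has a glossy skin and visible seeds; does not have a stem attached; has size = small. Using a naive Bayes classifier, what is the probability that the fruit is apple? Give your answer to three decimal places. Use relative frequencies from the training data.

apple: (68/148) × (53/68) × (12/68) × (41/68) × (2/68) ≈ 0.00112068
orange: (52/148) × (15/52) × (27/52) × (7/52) × (10/52) ≈ 0.00136233
lemon: (28/148) × (5/28) × (13/28) × (17/28) × (24/28) ≈ 0.00816277
P(apple | x) = 0.00112068 / 0.01064578 ≈ 0.105

0.105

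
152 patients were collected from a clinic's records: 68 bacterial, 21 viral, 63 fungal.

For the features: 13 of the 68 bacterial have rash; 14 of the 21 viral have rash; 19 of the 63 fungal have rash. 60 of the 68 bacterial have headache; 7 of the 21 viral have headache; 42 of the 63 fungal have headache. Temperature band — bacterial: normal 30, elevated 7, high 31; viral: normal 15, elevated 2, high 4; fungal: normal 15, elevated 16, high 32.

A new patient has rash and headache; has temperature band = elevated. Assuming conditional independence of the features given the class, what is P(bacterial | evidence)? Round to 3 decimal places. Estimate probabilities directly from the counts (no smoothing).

0.244

bacterial: (68/152) × (13/68) × (60/68) × (7/68) ≈ 0.00776839
viral: (21/152) × (14/21) × (7/21) × (2/21) ≈ 0.00292398
fungal: (63/152) × (19/63) × (42/63) × (16/63) ≈ 0.021164
P(bacterial | x) = 0.00776839 / 0.03185637 ≈ 0.244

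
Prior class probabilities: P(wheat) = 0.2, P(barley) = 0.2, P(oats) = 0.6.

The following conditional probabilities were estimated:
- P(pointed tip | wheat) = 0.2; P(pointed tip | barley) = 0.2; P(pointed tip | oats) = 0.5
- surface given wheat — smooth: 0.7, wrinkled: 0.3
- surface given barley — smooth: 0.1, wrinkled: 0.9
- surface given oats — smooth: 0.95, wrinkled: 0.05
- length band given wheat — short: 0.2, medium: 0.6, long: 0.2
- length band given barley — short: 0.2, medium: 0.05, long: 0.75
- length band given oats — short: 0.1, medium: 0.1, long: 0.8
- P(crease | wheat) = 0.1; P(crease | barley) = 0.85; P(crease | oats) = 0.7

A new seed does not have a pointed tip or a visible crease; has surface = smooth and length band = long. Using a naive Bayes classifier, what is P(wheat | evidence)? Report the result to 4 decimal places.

wheat: 0.2 × (1−0.2) × 0.7 × 0.2 × (1−0.1) = 0.02016
barley: 0.2 × (1−0.2) × 0.1 × 0.75 × (1−0.85) = 0.0018
oats: 0.6 × (1−0.5) × 0.95 × 0.8 × (1−0.7) = 0.0684
P(wheat | x) = 0.02016 / 0.09036 ≈ 0.2231

0.2231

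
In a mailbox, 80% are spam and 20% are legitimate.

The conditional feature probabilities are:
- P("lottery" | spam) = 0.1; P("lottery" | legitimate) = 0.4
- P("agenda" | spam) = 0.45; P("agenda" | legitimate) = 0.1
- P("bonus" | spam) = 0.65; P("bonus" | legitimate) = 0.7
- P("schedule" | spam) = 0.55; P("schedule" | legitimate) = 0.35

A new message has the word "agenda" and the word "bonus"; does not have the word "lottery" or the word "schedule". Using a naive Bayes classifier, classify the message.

spam

spam: 0.8 × (1−0.1) × 0.45 × 0.65 × (1−0.55) = 0.09477
legitimate: 0.2 × (1−0.4) × 0.1 × 0.7 × (1−0.35) = 0.00546
Highest score → spam.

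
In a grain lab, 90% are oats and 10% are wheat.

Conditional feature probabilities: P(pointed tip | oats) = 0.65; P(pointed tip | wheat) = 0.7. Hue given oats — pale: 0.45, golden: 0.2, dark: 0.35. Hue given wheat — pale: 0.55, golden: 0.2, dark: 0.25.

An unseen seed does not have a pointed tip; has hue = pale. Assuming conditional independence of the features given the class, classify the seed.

oats: 0.9 × (1−0.65) × 0.45 = 0.14175
wheat: 0.1 × (1−0.7) × 0.55 = 0.0165
Highest score → oats.

oats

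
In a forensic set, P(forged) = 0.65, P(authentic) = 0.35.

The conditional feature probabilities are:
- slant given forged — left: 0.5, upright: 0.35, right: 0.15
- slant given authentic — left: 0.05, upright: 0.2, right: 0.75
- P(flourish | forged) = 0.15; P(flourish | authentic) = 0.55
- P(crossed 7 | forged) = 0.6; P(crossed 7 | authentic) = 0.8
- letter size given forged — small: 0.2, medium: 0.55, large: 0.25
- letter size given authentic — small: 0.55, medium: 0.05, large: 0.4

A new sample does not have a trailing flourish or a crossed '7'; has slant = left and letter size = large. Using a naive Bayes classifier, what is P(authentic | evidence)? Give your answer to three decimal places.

0.022

forged: 0.65 × 0.5 × (1−0.15) × (1−0.6) × 0.25 = 0.027625
authentic: 0.35 × 0.05 × (1−0.55) × (1−0.8) × 0.4 = 0.00063
P(authentic | x) = 0.00063 / 0.028255 ≈ 0.022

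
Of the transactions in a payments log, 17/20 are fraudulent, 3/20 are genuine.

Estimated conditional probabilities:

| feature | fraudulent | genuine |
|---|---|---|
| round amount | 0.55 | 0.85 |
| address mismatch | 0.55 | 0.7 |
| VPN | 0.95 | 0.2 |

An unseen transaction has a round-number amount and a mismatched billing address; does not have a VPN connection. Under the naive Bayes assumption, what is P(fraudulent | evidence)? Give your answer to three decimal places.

0.153

fraudulent: 0.85 × 0.55 × 0.55 × (1−0.95) = 0.01285625
genuine: 0.15 × 0.85 × 0.7 × (1−0.2) = 0.0714
P(fraudulent | x) = 0.01285625 / 0.08425625 ≈ 0.153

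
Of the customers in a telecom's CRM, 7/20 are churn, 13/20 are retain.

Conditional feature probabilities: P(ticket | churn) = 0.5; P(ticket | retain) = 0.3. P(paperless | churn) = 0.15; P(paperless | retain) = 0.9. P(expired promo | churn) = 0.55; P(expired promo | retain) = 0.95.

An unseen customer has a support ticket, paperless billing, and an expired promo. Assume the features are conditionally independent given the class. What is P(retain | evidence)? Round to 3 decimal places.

0.920

churn: 0.35 × 0.5 × 0.15 × 0.55 = 0.0144375
retain: 0.65 × 0.3 × 0.9 × 0.95 = 0.166725
P(retain | x) = 0.166725 / 0.1811625 ≈ 0.920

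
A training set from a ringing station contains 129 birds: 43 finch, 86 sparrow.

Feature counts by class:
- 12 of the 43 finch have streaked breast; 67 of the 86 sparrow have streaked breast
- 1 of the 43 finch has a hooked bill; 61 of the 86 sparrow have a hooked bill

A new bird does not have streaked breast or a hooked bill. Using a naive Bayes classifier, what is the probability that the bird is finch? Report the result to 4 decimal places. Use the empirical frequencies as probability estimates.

finch: (43/129) × (31/43) × (42/43) ≈ 0.234721
sparrow: (86/129) × (19/86) × (25/86) ≈ 0.0428159
P(finch | x) = 0.234721 / 0.2775369 ≈ 0.8457

0.8457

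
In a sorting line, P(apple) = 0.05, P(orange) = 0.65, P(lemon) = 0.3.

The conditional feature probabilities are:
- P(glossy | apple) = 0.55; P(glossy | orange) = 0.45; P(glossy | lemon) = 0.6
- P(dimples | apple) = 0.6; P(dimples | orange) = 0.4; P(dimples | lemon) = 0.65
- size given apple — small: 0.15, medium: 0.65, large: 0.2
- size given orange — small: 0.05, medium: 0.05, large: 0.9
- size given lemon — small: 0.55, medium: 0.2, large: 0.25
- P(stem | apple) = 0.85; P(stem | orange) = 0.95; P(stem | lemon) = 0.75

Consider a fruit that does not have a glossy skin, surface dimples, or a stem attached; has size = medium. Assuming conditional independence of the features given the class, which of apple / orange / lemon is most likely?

lemon

apple: 0.05 × (1−0.55) × (1−0.6) × 0.65 × (1−0.85) = 0.0008775
orange: 0.65 × (1−0.45) × (1−0.4) × 0.05 × (1−0.95) = 0.00053625
lemon: 0.3 × (1−0.6) × (1−0.65) × 0.2 × (1−0.75) = 0.0021
Highest score → lemon.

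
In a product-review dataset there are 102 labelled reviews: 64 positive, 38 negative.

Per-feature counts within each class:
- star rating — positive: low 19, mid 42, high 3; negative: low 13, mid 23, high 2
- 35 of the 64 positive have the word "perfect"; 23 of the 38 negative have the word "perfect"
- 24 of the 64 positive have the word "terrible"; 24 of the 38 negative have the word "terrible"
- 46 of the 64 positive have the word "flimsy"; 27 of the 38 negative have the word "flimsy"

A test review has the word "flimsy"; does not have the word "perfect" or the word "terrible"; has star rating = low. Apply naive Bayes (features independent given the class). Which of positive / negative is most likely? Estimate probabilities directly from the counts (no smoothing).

positive: (64/102) × (19/64) × (29/64) × (40/64) × (46/64) ≈ 0.0379166
negative: (38/102) × (13/38) × (15/38) × (14/38) × (27/38) ≈ 0.0131697
Highest score → positive.

positive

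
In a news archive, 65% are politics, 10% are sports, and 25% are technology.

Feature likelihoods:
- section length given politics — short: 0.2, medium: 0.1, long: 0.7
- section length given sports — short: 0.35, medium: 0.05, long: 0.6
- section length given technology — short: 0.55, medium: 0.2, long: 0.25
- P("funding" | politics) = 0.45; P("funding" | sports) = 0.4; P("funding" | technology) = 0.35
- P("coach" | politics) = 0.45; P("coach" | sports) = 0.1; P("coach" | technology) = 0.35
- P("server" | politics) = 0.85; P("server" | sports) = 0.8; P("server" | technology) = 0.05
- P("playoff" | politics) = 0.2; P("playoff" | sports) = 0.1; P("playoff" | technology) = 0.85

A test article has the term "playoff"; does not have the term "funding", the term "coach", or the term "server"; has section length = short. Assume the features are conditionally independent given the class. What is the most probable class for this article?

technology

politics: 0.65 × 0.2 × (1−0.45) × (1−0.45) × (1−0.85) × 0.2 = 0.00117975
sports: 0.1 × 0.35 × (1−0.4) × (1−0.1) × (1−0.8) × 0.1 = 0.000378
technology: 0.25 × 0.55 × (1−0.35) × (1−0.35) × (1−0.05) × 0.85 = 0.046910703125
Highest score → technology.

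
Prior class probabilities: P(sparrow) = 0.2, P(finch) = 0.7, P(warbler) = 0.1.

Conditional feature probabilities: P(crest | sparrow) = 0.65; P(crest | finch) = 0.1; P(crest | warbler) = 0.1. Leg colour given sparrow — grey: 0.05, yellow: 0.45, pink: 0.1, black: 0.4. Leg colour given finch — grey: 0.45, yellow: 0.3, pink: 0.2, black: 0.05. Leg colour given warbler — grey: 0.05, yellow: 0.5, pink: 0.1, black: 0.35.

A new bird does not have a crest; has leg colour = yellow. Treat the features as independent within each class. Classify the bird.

sparrow: 0.2 × (1−0.65) × 0.45 = 0.0315
finch: 0.7 × (1−0.1) × 0.3 = 0.189
warbler: 0.1 × (1−0.1) × 0.5 = 0.045
Highest score → finch.

finch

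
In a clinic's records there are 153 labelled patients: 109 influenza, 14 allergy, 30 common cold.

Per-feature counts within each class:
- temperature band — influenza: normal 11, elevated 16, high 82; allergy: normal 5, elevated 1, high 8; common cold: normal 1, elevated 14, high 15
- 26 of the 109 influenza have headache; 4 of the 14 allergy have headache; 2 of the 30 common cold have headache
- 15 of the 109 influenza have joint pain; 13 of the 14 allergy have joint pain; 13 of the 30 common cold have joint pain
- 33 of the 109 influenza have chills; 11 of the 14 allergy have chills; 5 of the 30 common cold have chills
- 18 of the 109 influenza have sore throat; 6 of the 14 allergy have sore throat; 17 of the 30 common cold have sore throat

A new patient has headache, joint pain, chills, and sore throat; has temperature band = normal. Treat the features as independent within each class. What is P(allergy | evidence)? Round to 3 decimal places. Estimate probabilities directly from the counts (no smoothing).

influenza: (109/153) × (11/109) × (26/109) × (15/109) × (33/109) × (18/109) ≈ 0.00011799
allergy: (14/153) × (5/14) × (4/14) × (13/14) × (11/14) × (6/14) ≈ 0.00291954
common cold: (30/153) × (1/30) × (2/30) × (13/30) × (5/30) × (17/30) ≈ 0.0000178326
P(allergy | x) = 0.00291954 / 0.0030553626 ≈ 0.956

0.956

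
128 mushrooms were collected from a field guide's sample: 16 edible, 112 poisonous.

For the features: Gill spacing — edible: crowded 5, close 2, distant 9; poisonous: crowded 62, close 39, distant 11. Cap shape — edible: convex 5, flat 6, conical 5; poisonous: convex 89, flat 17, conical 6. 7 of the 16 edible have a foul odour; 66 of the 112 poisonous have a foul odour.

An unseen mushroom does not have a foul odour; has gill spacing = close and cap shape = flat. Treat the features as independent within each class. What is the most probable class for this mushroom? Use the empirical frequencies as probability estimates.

edible: (16/128) × (2/16) × (6/16) × (9/16) = 0.0032958984375
poisonous: (112/128) × (39/112) × (17/112) × (46/112) ≈ 0.0189944
Highest score → poisonous.

poisonous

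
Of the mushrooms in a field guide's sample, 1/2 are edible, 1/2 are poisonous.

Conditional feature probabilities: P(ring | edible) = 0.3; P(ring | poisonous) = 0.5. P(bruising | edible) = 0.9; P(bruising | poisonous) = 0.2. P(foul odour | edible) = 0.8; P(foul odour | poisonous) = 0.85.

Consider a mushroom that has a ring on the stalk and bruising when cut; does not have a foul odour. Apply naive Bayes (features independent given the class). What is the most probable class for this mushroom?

edible

edible: 0.5 × 0.3 × 0.9 × (1−0.8) = 0.027
poisonous: 0.5 × 0.5 × 0.2 × (1−0.85) = 0.0075
Highest score → edible.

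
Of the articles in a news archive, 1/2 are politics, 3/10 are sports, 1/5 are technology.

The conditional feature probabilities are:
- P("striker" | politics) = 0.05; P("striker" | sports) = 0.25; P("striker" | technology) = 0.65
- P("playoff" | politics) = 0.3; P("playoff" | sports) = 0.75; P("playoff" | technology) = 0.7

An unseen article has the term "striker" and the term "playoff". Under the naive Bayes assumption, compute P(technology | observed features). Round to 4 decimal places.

politics: 0.5 × 0.05 × 0.3 = 0.0075
sports: 0.3 × 0.25 × 0.75 = 0.05625
technology: 0.2 × 0.65 × 0.7 = 0.091
P(technology | x) = 0.091 / 0.15475 ≈ 0.5880

0.5880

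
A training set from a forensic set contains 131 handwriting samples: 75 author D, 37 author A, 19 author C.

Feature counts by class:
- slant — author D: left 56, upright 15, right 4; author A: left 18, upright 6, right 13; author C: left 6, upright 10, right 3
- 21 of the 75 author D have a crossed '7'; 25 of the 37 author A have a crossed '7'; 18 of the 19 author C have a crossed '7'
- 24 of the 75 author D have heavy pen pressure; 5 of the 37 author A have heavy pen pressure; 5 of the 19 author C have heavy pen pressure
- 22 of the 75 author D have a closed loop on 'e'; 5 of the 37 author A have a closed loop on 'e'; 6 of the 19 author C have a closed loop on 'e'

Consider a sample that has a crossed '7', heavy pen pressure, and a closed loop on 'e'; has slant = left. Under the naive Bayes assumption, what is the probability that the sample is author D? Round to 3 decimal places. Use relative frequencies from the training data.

0.679

author D: (75/131) × (56/75) × (21/75) × (24/75) × (22/75) ≈ 0.0112353
author A: (37/131) × (18/37) × (25/37) × (5/37) × (5/37) ≈ 0.00169542
author C: (19/131) × (6/19) × (18/19) × (5/19) × (6/19) ≈ 0.00360589
P(author D | x) = 0.0112353 / 0.01653661 ≈ 0.679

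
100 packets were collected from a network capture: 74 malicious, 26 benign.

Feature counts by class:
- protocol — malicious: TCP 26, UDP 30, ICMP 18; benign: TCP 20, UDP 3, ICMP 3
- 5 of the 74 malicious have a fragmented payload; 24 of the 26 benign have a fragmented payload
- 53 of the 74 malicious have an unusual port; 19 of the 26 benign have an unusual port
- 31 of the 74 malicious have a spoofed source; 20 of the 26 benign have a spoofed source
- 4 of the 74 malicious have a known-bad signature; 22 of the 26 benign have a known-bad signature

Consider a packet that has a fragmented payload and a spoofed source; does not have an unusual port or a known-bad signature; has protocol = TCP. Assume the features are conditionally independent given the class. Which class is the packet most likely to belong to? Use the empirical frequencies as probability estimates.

benign

malicious: (74/100) × (26/74) × (5/74) × (21/74) × (31/74) × (70/74) ≈ 0.00197558
benign: (26/100) × (20/26) × (24/26) × (7/26) × (20/26) × (4/26) ≈ 0.00588215
Highest score → benign.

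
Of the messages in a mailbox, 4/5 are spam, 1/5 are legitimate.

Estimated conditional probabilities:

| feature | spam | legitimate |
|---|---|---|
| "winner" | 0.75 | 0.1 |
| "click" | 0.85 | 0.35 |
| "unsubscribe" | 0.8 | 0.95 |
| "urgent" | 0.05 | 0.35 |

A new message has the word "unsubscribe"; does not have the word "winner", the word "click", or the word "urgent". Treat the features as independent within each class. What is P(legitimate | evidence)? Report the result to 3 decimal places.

0.760

spam: 0.8 × (1−0.75) × (1−0.85) × 0.8 × (1−0.05) = 0.0228
legitimate: 0.2 × (1−0.1) × (1−0.35) × 0.95 × (1−0.35) = 0.0722475
P(legitimate | x) = 0.0722475 / 0.0950475 ≈ 0.760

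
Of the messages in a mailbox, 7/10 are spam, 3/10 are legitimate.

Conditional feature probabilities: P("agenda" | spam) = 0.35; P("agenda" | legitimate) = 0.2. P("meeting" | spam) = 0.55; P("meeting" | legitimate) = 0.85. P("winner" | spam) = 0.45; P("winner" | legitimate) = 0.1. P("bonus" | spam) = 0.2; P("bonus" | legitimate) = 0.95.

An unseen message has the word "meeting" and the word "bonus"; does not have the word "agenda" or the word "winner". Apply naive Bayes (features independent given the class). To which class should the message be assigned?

legitimate

spam: 0.7 × (1−0.35) × 0.55 × (1−0.45) × 0.2 = 0.0275275
legitimate: 0.3 × (1−0.2) × 0.85 × (1−0.1) × 0.95 = 0.17442
Highest score → legitimate.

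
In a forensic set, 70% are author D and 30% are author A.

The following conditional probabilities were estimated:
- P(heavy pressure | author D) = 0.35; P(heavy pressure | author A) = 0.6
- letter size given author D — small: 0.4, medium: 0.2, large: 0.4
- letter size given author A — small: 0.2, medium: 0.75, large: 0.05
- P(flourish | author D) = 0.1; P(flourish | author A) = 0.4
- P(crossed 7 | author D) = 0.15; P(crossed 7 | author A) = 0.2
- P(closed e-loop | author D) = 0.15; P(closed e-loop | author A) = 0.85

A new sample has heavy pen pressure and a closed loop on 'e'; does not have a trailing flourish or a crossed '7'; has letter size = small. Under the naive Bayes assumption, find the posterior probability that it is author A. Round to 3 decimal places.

author D: 0.7 × 0.35 × 0.4 × (1−0.1) × (1−0.15) × 0.15 = 0.0112455
author A: 0.3 × 0.6 × 0.2 × (1−0.4) × (1−0.2) × 0.85 = 0.014688
P(author A | x) = 0.014688 / 0.0259335 ≈ 0.566

0.566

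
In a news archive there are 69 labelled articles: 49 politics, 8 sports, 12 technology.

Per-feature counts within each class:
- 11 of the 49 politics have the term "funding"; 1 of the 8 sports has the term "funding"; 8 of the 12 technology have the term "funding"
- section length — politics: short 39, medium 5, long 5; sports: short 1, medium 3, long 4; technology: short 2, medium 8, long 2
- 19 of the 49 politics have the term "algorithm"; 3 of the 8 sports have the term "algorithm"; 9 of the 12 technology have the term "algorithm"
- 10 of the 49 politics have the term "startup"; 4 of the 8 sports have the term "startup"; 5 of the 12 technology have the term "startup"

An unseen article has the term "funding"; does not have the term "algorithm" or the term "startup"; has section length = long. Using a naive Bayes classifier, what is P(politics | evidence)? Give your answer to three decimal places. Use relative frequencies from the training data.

politics: (49/69) × (11/49) × (5/49) × (30/49) × (39/49) ≈ 0.00792704
sports: (8/69) × (1/8) × (4/8) × (5/8) × (4/8) ≈ 0.00226449
technology: (12/69) × (8/12) × (2/12) × (3/12) × (7/12) ≈ 0.00281804
P(politics | x) = 0.00792704 / 0.01300957 ≈ 0.609

0.609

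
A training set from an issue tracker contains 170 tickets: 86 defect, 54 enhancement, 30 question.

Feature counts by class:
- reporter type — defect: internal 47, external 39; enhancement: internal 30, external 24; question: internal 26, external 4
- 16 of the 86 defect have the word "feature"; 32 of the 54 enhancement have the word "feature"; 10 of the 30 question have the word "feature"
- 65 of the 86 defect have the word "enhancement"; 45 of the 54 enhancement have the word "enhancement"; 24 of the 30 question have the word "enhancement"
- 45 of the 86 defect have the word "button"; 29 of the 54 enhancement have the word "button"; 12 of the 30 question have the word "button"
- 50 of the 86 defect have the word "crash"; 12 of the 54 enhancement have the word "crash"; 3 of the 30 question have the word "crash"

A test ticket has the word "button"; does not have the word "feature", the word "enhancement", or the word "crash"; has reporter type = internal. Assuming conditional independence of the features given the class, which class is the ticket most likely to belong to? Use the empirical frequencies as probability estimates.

defect

defect: (86/170) × (47/86) × (70/86) × (21/86) × (45/86) × (36/86) ≈ 0.0120361
enhancement: (54/170) × (30/54) × (22/54) × (9/54) × (29/54) × (42/54) ≈ 0.00500507
question: (30/170) × (26/30) × (20/30) × (6/30) × (12/30) × (27/30) ≈ 0.00734118
Highest score → defect.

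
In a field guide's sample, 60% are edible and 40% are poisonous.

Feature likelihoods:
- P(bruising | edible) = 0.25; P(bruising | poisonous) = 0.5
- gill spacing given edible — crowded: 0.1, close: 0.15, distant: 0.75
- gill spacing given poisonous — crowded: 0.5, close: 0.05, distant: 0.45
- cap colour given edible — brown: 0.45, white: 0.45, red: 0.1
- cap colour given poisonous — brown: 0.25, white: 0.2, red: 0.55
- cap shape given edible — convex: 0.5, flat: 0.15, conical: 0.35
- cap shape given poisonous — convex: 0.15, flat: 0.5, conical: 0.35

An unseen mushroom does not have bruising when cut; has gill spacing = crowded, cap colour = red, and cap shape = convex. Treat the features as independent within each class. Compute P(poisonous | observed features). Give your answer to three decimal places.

edible: 0.6 × (1−0.25) × 0.1 × 0.1 × 0.5 = 0.00225
poisonous: 0.4 × (1−0.5) × 0.5 × 0.55 × 0.15 = 0.00825
P(poisonous | x) = 0.00825 / 0.0105 ≈ 0.786

0.786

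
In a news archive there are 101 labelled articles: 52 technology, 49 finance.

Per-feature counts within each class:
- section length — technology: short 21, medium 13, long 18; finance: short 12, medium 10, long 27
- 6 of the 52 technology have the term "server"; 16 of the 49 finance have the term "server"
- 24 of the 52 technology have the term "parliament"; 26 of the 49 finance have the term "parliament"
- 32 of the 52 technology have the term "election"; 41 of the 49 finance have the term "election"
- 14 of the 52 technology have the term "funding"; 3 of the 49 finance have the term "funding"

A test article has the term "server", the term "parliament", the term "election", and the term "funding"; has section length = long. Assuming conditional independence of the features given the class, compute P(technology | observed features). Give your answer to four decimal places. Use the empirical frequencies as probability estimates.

0.3986

technology: (52/101) × (18/52) × (6/52) × (24/52) × (32/52) × (14/52) ≈ 0.00157246
finance: (49/101) × (27/49) × (16/49) × (26/49) × (41/49) × (3/49) ≈ 0.00237277
P(technology | x) = 0.00157246 / 0.00394523 ≈ 0.3986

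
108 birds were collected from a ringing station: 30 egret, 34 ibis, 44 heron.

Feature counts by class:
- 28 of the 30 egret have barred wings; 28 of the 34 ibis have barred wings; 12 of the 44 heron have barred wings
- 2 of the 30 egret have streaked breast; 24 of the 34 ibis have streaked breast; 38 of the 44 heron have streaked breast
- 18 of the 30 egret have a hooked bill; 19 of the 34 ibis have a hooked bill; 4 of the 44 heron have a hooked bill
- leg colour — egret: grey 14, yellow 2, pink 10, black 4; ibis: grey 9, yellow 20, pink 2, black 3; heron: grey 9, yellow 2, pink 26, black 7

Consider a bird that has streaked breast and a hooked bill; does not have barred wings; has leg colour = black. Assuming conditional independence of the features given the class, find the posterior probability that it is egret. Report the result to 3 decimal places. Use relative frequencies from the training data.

egret: (30/108) × (2/30) × (2/30) × (18/30) × (4/30) ≈ 0.0000987654
ibis: (34/108) × (6/34) × (24/34) × (19/34) × (3/34) ≈ 0.00193365
heron: (44/108) × (32/44) × (38/44) × (4/44) × (7/44) ≈ 0.00370092
P(egret | x) = 0.0000987654 / 0.0057333354 ≈ 0.017

0.017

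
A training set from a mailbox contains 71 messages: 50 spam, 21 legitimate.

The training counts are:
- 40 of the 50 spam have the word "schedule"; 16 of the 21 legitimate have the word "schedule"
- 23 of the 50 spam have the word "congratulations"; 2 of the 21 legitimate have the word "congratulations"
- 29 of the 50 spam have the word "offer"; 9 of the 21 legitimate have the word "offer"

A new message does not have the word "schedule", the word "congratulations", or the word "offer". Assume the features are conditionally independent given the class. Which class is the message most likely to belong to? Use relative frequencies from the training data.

spam: (50/71) × (10/50) × (27/50) × (21/50) ≈ 0.0319437
legitimate: (21/71) × (5/21) × (19/21) × (12/21) ≈ 0.0364089
Highest score → legitimate.

legitimate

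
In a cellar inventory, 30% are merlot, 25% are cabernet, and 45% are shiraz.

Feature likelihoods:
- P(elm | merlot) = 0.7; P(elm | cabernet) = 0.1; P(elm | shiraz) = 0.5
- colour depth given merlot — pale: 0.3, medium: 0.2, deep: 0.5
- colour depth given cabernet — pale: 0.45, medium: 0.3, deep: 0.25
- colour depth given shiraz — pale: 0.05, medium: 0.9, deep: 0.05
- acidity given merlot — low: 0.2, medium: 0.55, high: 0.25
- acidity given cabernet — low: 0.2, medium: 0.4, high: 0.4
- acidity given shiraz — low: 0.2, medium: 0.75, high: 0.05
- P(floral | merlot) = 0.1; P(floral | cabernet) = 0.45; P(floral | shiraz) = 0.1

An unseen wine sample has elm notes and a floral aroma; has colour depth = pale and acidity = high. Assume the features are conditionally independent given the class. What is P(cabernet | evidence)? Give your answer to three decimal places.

merlot: 0.3 × 0.7 × 0.3 × 0.25 × 0.1 = 0.001575
cabernet: 0.25 × 0.1 × 0.45 × 0.4 × 0.45 = 0.002025
shiraz: 0.45 × 0.5 × 0.05 × 0.05 × 0.1 = 0.00005625
P(cabernet | x) = 0.002025 / 0.00365625 ≈ 0.554

0.554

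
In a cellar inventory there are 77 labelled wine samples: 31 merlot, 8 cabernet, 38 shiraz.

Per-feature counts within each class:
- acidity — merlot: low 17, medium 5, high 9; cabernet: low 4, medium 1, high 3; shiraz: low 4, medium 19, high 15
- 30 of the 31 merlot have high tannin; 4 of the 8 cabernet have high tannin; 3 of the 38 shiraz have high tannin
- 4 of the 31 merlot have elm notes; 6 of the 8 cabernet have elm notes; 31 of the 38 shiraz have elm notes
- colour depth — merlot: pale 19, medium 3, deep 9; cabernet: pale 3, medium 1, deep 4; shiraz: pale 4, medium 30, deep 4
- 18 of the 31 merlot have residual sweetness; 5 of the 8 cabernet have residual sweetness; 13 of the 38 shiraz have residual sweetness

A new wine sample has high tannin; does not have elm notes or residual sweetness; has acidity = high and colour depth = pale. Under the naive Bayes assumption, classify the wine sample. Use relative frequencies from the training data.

merlot: (31/77) × (9/31) × (30/31) × (27/31) × (19/31) × (13/31) ≈ 0.0253214
cabernet: (8/77) × (3/8) × (4/8) × (2/8) × (3/8) × (3/8) ≈ 0.000684862
shiraz: (38/77) × (15/38) × (3/38) × (7/38) × (4/38) × (25/38) ≈ 0.000196194
Highest score → merlot.

merlot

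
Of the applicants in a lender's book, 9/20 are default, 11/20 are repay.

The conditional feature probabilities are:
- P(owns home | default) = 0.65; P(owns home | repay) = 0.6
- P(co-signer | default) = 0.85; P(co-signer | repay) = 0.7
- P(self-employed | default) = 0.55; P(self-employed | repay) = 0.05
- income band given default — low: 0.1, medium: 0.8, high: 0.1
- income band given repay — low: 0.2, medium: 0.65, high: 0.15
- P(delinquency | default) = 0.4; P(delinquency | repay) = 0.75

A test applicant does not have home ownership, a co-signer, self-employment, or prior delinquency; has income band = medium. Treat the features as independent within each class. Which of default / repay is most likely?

repay

default: 0.45 × (1−0.65) × (1−0.85) × (1−0.55) × 0.8 × (1−0.4) = 0.005103
repay: 0.55 × (1−0.6) × (1−0.7) × (1−0.05) × 0.65 × (1−0.75) = 0.01018875
Highest score → repay.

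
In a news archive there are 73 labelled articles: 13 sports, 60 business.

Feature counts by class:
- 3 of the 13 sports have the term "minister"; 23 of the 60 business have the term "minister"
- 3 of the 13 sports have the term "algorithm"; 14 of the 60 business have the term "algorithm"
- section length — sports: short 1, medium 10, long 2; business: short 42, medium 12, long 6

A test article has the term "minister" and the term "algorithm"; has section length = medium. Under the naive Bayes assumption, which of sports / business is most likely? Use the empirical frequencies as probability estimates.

business

sports: (13/73) × (3/13) × (3/13) × (10/13) ≈ 0.00729513
business: (60/73) × (23/60) × (14/60) × (12/60) ≈ 0.0147032
Highest score → business.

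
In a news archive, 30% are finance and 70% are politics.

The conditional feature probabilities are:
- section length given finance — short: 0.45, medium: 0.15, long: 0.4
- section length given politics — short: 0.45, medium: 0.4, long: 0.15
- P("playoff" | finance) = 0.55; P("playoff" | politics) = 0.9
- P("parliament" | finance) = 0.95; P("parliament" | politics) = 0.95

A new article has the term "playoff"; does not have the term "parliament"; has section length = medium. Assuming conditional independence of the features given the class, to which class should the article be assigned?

finance: 0.3 × 0.15 × 0.55 × (1−0.95) = 0.0012375
politics: 0.7 × 0.4 × 0.9 × (1−0.95) = 0.0126
Highest score → politics.

politics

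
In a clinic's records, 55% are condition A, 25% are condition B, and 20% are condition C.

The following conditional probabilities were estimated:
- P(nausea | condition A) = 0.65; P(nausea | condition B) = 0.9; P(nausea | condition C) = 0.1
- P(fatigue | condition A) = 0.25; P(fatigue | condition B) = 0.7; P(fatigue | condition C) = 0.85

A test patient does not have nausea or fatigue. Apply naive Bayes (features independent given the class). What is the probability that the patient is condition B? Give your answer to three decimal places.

0.042

condition A: 0.55 × (1−0.65) × (1−0.25) = 0.144375
condition B: 0.25 × (1−0.9) × (1−0.7) = 0.0075
condition C: 0.2 × (1−0.1) × (1−0.85) = 0.027
P(condition B | x) = 0.0075 / 0.178875 ≈ 0.042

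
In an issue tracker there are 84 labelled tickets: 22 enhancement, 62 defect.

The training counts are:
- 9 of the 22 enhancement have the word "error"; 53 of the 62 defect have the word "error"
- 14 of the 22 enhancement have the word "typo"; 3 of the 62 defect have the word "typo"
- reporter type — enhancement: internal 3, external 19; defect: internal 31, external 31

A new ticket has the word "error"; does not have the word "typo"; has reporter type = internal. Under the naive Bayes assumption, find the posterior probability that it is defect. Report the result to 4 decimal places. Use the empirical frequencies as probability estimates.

enhancement: (22/84) × (9/22) × (8/22) × (3/22) ≈ 0.00531287
defect: (62/84) × (53/62) × (59/62) × (31/62) ≈ 0.300211
P(defect | x) = 0.300211 / 0.30552387 ≈ 0.9826

0.9826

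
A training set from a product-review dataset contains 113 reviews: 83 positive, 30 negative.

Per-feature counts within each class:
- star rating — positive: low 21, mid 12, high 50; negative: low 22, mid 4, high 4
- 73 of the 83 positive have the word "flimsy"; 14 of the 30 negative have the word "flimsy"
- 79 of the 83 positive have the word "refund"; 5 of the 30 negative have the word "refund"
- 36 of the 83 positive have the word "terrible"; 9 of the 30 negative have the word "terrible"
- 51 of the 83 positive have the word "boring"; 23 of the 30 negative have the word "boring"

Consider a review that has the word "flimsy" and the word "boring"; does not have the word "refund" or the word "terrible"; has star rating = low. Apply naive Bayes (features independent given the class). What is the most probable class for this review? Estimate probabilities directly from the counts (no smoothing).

negative

positive: (83/113) × (21/83) × (73/83) × (4/83) × (47/83) × (51/83) ≈ 0.00274081
negative: (30/113) × (22/30) × (14/30) × (25/30) × (21/30) × (23/30) ≈ 0.0406326
Highest score → negative.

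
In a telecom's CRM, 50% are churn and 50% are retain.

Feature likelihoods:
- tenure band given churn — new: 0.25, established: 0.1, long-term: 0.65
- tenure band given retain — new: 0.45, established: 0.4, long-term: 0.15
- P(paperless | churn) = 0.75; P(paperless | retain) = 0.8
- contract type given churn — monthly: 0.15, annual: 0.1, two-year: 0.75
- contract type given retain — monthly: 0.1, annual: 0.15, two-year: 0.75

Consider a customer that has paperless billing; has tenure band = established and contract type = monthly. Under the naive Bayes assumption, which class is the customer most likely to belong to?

retain

churn: 0.5 × 0.1 × 0.75 × 0.15 = 0.005625
retain: 0.5 × 0.4 × 0.8 × 0.1 = 0.016
Highest score → retain.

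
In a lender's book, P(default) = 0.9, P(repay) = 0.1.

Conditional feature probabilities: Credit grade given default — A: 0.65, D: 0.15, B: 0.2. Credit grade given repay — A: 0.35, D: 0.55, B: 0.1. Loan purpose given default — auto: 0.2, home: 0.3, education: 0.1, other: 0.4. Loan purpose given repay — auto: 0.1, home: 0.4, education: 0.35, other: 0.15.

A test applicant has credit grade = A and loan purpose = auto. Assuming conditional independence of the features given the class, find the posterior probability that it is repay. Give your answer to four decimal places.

default: 0.9 × 0.65 × 0.2 = 0.117
repay: 0.1 × 0.35 × 0.1 = 0.0035
P(repay | x) = 0.0035 / 0.1205 ≈ 0.0290

0.0290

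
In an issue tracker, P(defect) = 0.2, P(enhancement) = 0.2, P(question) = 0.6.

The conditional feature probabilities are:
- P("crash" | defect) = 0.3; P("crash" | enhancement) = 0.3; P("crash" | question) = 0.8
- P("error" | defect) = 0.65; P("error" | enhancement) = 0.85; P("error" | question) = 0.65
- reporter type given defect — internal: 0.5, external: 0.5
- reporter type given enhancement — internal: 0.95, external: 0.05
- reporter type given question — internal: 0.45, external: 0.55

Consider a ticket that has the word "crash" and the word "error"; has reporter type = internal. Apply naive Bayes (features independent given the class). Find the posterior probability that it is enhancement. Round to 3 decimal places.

0.233

defect: 0.2 × 0.3 × 0.65 × 0.5 = 0.0195
enhancement: 0.2 × 0.3 × 0.85 × 0.95 = 0.04845
question: 0.6 × 0.8 × 0.65 × 0.45 = 0.1404
P(enhancement | x) = 0.04845 / 0.20835 ≈ 0.233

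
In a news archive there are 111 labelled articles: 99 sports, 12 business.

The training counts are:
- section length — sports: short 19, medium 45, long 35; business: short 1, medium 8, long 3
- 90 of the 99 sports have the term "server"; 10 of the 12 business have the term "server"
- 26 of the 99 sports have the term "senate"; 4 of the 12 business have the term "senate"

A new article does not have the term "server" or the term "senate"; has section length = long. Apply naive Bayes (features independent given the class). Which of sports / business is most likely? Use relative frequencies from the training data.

sports

sports: (99/111) × (35/99) × (9/99) × (73/99) ≈ 0.0211368
business: (12/111) × (3/12) × (2/12) × (8/12) ≈ 0.003003
Highest score → sports.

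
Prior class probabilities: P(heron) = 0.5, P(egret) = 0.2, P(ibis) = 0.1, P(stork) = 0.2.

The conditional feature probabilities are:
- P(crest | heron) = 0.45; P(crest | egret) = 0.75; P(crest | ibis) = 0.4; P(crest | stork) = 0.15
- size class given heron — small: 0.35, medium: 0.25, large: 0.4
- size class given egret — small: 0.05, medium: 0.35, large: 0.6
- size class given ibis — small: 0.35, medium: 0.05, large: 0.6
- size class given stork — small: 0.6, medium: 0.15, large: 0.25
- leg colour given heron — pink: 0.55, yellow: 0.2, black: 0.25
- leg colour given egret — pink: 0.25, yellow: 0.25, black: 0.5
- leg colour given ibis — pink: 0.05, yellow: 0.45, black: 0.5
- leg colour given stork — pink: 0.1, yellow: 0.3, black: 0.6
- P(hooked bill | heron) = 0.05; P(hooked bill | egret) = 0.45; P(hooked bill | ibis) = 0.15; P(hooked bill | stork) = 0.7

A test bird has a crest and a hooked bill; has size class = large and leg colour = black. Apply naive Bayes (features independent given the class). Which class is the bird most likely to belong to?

heron: 0.5 × 0.45 × 0.4 × 0.25 × 0.05 = 0.001125
egret: 0.2 × 0.75 × 0.6 × 0.5 × 0.45 = 0.02025
ibis: 0.1 × 0.4 × 0.6 × 0.5 × 0.15 = 0.0018
stork: 0.2 × 0.15 × 0.25 × 0.6 × 0.7 = 0.00315
Highest score → egret.

egret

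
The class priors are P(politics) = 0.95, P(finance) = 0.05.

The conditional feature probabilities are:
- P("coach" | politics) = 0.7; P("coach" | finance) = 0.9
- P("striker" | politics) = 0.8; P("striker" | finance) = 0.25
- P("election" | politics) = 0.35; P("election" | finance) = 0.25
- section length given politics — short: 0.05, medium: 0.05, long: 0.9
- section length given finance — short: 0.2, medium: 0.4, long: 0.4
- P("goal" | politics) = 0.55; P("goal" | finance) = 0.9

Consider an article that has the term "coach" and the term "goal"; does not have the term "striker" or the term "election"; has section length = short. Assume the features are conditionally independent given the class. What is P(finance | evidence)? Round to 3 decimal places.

politics: 0.95 × 0.7 × (1−0.8) × (1−0.35) × 0.05 × 0.55 = 0.002377375
finance: 0.05 × 0.9 × (1−0.25) × (1−0.25) × 0.2 × 0.9 = 0.00455625
P(finance | x) = 0.00455625 / 0.006933625 ≈ 0.657

0.657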